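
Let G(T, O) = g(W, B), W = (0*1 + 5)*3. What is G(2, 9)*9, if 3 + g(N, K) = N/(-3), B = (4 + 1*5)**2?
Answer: -72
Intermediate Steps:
B = 81 (B = (4 + 5)**2 = 9**2 = 81)
W = 15 (W = (0 + 5)*3 = 5*3 = 15)
g(N, K) = -3 - N/3 (g(N, K) = -3 + N/(-3) = -3 + N*(-1/3) = -3 - N/3)
G(T, O) = -8 (G(T, O) = -3 - 1/3*15 = -3 - 5 = -8)
G(2, 9)*9 = -8*9 = -72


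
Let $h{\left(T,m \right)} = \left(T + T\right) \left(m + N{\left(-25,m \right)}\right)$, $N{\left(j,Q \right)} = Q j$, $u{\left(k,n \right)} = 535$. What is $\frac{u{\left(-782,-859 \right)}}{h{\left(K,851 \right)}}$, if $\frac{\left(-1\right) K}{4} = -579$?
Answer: $- \frac{535}{94603968} \approx -5.6552 \cdot 10^{-6}$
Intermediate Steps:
$K = 2316$ ($K = \left(-4\right) \left(-579\right) = 2316$)
$h{\left(T,m \right)} = - 48 T m$ ($h{\left(T,m \right)} = \left(T + T\right) \left(m + m \left(-25\right)\right) = 2 T \left(m - 25 m\right) = 2 T \left(- 24 m\right) = - 48 T m$)
$\frac{u{\left(-782,-859 \right)}}{h{\left(K,851 \right)}} = \frac{535}{\left(-48\right) 2316 \cdot 851} = \frac{535}{-94603968} = 535 \left(- \frac{1}{94603968}\right) = - \frac{535}{94603968}$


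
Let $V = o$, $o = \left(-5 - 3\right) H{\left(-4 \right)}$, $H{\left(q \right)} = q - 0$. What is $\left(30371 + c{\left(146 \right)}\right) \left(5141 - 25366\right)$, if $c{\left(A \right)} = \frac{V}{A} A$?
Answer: $-614900675$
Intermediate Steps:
$H{\left(q \right)} = q$ ($H{\left(q \right)} = q + 0 = q$)
$o = 32$ ($o = \left(-5 - 3\right) \left(-4\right) = \left(-8\right) \left(-4\right) = 32$)
$V = 32$
$c{\left(A \right)} = 32$ ($c{\left(A \right)} = \frac{32}{A} A = 32$)
$\left(30371 + c{\left(146 \right)}\right) \left(5141 - 25366\right) = \left(30371 + 32\right) \left(5141 - 25366\right) = 30403 \left(-20225\right) = -614900675$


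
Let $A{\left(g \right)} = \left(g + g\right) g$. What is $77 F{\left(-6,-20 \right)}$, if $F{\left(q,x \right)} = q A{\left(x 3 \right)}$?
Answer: $-3326400$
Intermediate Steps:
$A{\left(g \right)} = 2 g^{2}$ ($A{\left(g \right)} = 2 g g = 2 g^{2}$)
$F{\left(q,x \right)} = 18 q x^{2}$ ($F{\left(q,x \right)} = q 2 \left(x 3\right)^{2} = q 2 \left(3 x\right)^{2} = q 2 \cdot 9 x^{2} = q 18 x^{2} = 18 q x^{2}$)
$77 F{\left(-6,-20 \right)} = 77 \cdot 18 \left(-6\right) \left(-20\right)^{2} = 77 \cdot 18 \left(-6\right) 400 = 77 \left(-43200\right) = -3326400$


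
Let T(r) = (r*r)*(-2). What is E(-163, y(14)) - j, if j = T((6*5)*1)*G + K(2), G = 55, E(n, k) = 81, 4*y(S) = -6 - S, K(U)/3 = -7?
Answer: 99102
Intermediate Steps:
K(U) = -21 (K(U) = 3*(-7) = -21)
y(S) = -3/2 - S/4 (y(S) = (-6 - S)/4 = -3/2 - S/4)
T(r) = -2*r² (T(r) = r²*(-2) = -2*r²)
j = -99021 (j = -2*((6*5)*1)²*55 - 21 = -2*(30*1)²*55 - 21 = -2*30²*55 - 21 = -2*900*55 - 21 = -1800*55 - 21 = -99000 - 21 = -99021)
E(-163, y(14)) - j = 81 - 1*(-99021) = 81 + 99021 = 99102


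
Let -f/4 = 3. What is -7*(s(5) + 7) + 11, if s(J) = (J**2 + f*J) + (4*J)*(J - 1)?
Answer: -353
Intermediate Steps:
f = -12 (f = -4*3 = -12)
s(J) = J**2 - 12*J + 4*J*(-1 + J) (s(J) = (J**2 - 12*J) + (4*J)*(J - 1) = (J**2 - 12*J) + (4*J)*(-1 + J) = (J**2 - 12*J) + 4*J*(-1 + J) = J**2 - 12*J + 4*J*(-1 + J))
-7*(s(5) + 7) + 11 = -7*(5*(-16 + 5*5) + 7) + 11 = -7*(5*(-16 + 25) + 7) + 11 = -7*(5*9 + 7) + 11 = -7*(45 + 7) + 11 = -7*52 + 11 = -364 + 11 = -353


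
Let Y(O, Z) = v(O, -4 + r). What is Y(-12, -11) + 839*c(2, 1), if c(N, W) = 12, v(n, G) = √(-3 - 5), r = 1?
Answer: 10068 + 2*I*√2 ≈ 10068.0 + 2.8284*I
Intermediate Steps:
v(n, G) = 2*I*√2 (v(n, G) = √(-8) = 2*I*√2)
Y(O, Z) = 2*I*√2
Y(-12, -11) + 839*c(2, 1) = 2*I*√2 + 839*12 = 2*I*√2 + 10068 = 10068 + 2*I*√2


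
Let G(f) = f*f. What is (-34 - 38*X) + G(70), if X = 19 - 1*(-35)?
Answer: 2814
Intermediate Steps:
X = 54 (X = 19 + 35 = 54)
G(f) = f²
(-34 - 38*X) + G(70) = (-34 - 38*54) + 70² = (-34 - 2052) + 4900 = -2086 + 4900 = 2814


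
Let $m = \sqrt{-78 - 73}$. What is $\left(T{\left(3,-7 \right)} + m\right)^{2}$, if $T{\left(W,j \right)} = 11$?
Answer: $\left(11 + i \sqrt{151}\right)^{2} \approx -30.0 + 270.34 i$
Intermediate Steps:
$m = i \sqrt{151}$ ($m = \sqrt{-151} = i \sqrt{151} \approx 12.288 i$)
$\left(T{\left(3,-7 \right)} + m\right)^{2} = \left(11 + i \sqrt{151}\right)^{2}$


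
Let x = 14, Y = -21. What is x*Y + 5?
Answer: -289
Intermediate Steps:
x*Y + 5 = 14*(-21) + 5 = -294 + 5 = -289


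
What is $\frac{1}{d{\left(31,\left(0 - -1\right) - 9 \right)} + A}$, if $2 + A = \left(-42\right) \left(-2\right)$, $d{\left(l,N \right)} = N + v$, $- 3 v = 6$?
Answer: $\frac{1}{72} \approx 0.013889$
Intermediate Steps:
$v = -2$ ($v = \left(- \frac{1}{3}\right) 6 = -2$)
$d{\left(l,N \right)} = -2 + N$ ($d{\left(l,N \right)} = N - 2 = -2 + N$)
$A = 82$ ($A = -2 - -84 = -2 + 84 = 82$)
$\frac{1}{d{\left(31,\left(0 - -1\right) - 9 \right)} + A} = \frac{1}{\left(-2 + \left(\left(0 - -1\right) - 9\right)\right) + 82} = \frac{1}{\left(-2 + \left(\left(0 + \left(-4 + 5\right)\right) - 9\right)\right) + 82} = \frac{1}{\left(-2 + \left(\left(0 + 1\right) - 9\right)\right) + 82} = \frac{1}{\left(-2 + \left(1 - 9\right)\right) + 82} = \frac{1}{\left(-2 - 8\right) + 82} = \frac{1}{-10 + 82} = \frac{1}{72}$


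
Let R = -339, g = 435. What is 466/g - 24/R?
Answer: 56138/49155 ≈ 1.1421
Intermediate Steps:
466/g - 24/R = 466/435 - 24/(-339) = 466*(1/435) - 24*(-1/339) = 466/435 + 8/113 = 56138/49155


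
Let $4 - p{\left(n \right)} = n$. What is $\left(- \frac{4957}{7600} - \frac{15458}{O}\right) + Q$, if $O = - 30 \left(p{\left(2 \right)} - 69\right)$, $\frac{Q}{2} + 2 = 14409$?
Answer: $\frac{44003521963}{1527600} \approx 28806.0$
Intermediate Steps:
$Q = 28814$ ($Q = -4 + 2 \cdot 14409 = -4 + 28818 = 28814$)
$p{\left(n \right)} = 4 - n$
$O = 2010$ ($O = - 30 \left(\left(4 - 2\right) - 69\right) = - 30 \left(2 - 69\right) = \left(-30\right) \left(-67\right) = 2010$)
$\left(- \frac{4957}{7600} - \frac{15458}{O}\right) + Q = \left(- \frac{4957}{7600} - \frac{15458}{2010}\right) + 28814 = \left(\left(-4957\right) \frac{1}{7600} - \frac{7729}{1005}\right) + 28814 = \left(- \frac{4957}{7600} - \frac{7729}{1005}\right) + 28814 = - \frac{12744437}{1527600} + 28814 = \frac{44003521963}{1527600}$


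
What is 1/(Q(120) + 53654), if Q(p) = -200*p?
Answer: 1/29654 ≈ 3.3722e-5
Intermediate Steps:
1/(Q(120) + 53654) = 1/(-200*120 + 53654) = 1/(-24000 + 53654) = 1/29654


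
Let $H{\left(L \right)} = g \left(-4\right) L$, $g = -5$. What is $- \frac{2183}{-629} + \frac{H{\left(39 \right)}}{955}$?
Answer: $\frac{13921}{3247} \approx 4.2873$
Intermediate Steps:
$H{\left(L \right)} = 20 L$ ($H{\left(L \right)} = \left(-5\right) \left(-4\right) L = 20 L$)
$- \frac{2183}{-629} + \frac{H{\left(39 \right)}}{955} = - \frac{2183}{-629} + \frac{20 \cdot 39}{955} = \left(-2183\right) \left(- \frac{1}{629}\right) + 780 \cdot \frac{1}{955} = \frac{59}{17} + \frac{156}{191} = \frac{13921}{3247}$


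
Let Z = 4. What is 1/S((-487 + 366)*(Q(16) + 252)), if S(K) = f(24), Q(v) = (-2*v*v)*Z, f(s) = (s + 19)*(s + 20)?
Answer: 1/1892 ≈ 0.00052854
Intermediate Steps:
f(s) = (19 + s)*(20 + s)
Q(v) = -8*v² (Q(v) = -2*v*v*4 = -2*v²*4 = -8*v²)
S(K) = 1892 (S(K) = 380 + 24² + 39*24 = 380 + 576 + 936 = 1892)
1/S((-487 + 366)*(Q(16) + 252)) = 1/1892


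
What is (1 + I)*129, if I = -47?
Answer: -5934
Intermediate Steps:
(1 + I)*129 = (1 - 47)*129 = -46*129 = -5934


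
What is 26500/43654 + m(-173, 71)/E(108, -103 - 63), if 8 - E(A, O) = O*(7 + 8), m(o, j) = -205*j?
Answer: -284593485/54523846 ≈ -5.2196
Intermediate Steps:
E(A, O) = 8 - 15*O (E(A, O) = 8 - O*(7 + 8) = 8 - O*15 = 8 - 15*O)
26500/43654 + m(-173, 71)/E(108, -103 - 63) = 26500/43654 + (-205*71)/(8 - 15*(-103 - 63)) = 26500*(1/43654) - 14555/(8 - 15*(-166)) = 13250/21827 - 14555/(8 + 2490) = 13250/21827 - 14555/2498 = -284593485/54523846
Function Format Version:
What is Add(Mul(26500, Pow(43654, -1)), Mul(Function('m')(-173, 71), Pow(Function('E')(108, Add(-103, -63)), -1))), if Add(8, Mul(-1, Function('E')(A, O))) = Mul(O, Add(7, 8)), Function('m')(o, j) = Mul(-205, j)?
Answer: Rational(-284593485, 54523846) ≈ -5.2196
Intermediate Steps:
Function('E')(A, O) = Add(8, Mul(-15, O)) (Function('E')(A, O) = Add(8, Mul(-1, Mul(O, Add(7, 8)))) = Add(8, Mul(-1, Mul(O, 15))) = Add(8, Mul(-1, Mul(15, O))) = Add(8, Mul(-15, O)))
Add(Mul(26500, Pow(43654, -1)), Mul(Function('m')(-173, 71), Pow(Function('E')(108, Add(-103, -63)), -1))) = Add(Mul(26500, Pow(43654, -1)), Mul(Mul(-205, 71), Pow(Add(8, Mul(-15, Add(-103, -63))), -1))) = Add(Mul(26500, Rational(1, 43654)), Mul(-14555, Pow(Add(8, Mul(-15, -166)), -1))) = Add(Rational(13250, 21827), Mul(-14555, Pow(Add(8, 2490), -1))) = Add(Rational(13250, 21827), Mul(-14555, Pow(2498, -1))) = Add(Rational(13250, 21827), Mul(-14555, Rational(1, 2498))) = Add(Rational(13250, 21827), Rational(-14555, 2498)) = Rational(-284593485, 54523846)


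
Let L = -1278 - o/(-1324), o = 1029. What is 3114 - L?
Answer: 5813979/1324 ≈ 4391.2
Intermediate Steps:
L = -1691043/1324 (L = -1278 - 1029/(-1324) = -1278 - 1029*(-1)/1324 = -1278 - 1*(-1029/1324) = -1278 + 1029/1324 = -1691043/1324 ≈ -1277.2)
3114 - L = 3114 - 1*(-1691043/1324) = 3114 + 1691043/1324 = 5813979/1324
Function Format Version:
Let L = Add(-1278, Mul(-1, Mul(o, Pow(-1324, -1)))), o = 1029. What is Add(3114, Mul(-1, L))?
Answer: Rational(5813979, 1324) ≈ 4391.2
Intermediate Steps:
L = Rational(-1691043, 1324) (L = Add(-1278, Mul(-1, Mul(1029, Pow(-1324, -1)))) = Add(-1278, Mul(-1, Mul(1029, Rational(-1, 1324)))) = Add(-1278, Mul(-1, Rational(-1029, 1324))) = Add(-1278, Rational(1029, 1324)) = Rational(-1691043, 1324) ≈ -1277.2)
Add(3114, Mul(-1, L)) = Add(3114, Mul(-1, Rational(-1691043, 1324))) = Add(3114, Rational(1691043, 1324)) = Rational(5813979, 1324)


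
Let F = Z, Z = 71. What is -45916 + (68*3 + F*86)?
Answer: -39606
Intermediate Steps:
F = 71
-45916 + (68*3 + F*86) = -45916 + (68*3 + 71*86) = -45916 + (204 + 6106) = -45916 + 6310 = -39606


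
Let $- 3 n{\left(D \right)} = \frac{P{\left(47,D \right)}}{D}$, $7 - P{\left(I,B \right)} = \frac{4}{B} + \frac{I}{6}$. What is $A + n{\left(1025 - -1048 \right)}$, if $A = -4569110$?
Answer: $- \frac{117809813439677}{25783974} \approx -4.5691 \cdot 10^{6}$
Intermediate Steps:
$P{\left(I,B \right)} = 7 - \frac{4}{B} - \frac{I}{6}$ ($P{\left(I,B \right)} = 7 - \left(\frac{4}{B} + \frac{I}{6}\right) = 7 - \frac{4}{B} - \frac{I}{6}$)
$n{\left(D \right)} = - \frac{- \frac{5}{6} - \frac{4}{D}}{3 D}$ ($n{\left(D \right)} = - \frac{\left(7 - \frac{4}{D} - \frac{47}{6}\right) \frac{1}{D}}{3} = - \frac{\left(- \frac{5}{6} - \frac{4}{D}\right) \frac{1}{D}}{3} = - \frac{\frac{1}{D} \left(- \frac{5}{6} - \frac{4}{D}\right)}{3} = - \frac{- \frac{5}{6} - \frac{4}{D}}{3 D}$)
$A + n{\left(1025 - -1048 \right)} = -4569110 + \frac{24 + 5 \left(1025 - -1048\right)}{18 \left(1025 - -1048\right)^{2}} = -4569110 + \frac{24 + 5 \left(1025 + 1048\right)}{18 \left(1025 + 1048\right)^{2}} = -4569110 + \frac{24 + 5 \cdot 2073}{18 \cdot 4297329} = -4569110 + \frac{1}{18} \cdot \frac{1}{4297329} \left(24 + 10365\right) = -4569110 + \frac{1}{18} \cdot \frac{1}{4297329} \cdot 10389 = -4569110 + \frac{3463}{25783974} = - \frac{117809813439677}{25783974}$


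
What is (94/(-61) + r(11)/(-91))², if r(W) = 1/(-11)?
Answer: 8842205089/3728445721 ≈ 2.3716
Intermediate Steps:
r(W) = -1/11
(94/(-61) + r(11)/(-91))² = (94/(-61) - 1/11/(-91))² = (94*(-1/61) - 1/11*(-1/91))² = (-94/61 + 1/1001)² = (-94033/61061)² = 8842205089/3728445721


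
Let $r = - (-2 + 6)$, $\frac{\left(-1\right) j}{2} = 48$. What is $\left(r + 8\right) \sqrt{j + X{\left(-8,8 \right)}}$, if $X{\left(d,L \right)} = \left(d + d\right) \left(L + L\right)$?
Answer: $16 i \sqrt{22} \approx 75.047 i$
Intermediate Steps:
$X{\left(d,L \right)} = 4 L d$ ($X{\left(d,L \right)} = 2 d 2 L = 4 L d$)
$j = -96$ ($j = \left(-2\right) 48 = -96$)
$r = -4$ ($r = \left(-1\right) 4 = -4$)
$\left(r + 8\right) \sqrt{j + X{\left(-8,8 \right)}} = \left(-4 + 8\right) \sqrt{-96 + 4 \cdot 8 \left(-8\right)} = 4 \sqrt{-96 - 256} = 4 \sqrt{-352} = 4 \cdot 4 i \sqrt{22} = 16 i \sqrt{22}$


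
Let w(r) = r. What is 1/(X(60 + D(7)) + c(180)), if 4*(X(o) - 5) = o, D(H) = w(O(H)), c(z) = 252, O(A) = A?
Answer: 4/1095 ≈ 0.0036530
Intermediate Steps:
D(H) = H
X(o) = 5 + o/4
1/(X(60 + D(7)) + c(180)) = 1/((5 + (60 + 7)/4) + 252) = 1/((5 + (¼)*67) + 252) = 1/((5 + 67/4) + 252) = 1/(87/4 + 252) = 1/(1095/4) = 4/1095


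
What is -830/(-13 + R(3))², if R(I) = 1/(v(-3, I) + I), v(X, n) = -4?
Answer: -415/98 ≈ -4.2347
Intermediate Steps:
R(I) = 1/(-4 + I)
-830/(-13 + R(3))² = -830/(-13 + 1/(-4 + 3))² = -830/(-13 + 1/(-1))² = -830/(-13 - 1)² = -830/((-14)²) = -830/196 = -830*1/196 = -415/98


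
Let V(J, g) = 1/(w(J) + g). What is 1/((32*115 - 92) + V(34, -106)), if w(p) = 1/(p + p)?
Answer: 7207/25858648 ≈ 0.00027871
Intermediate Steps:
w(p) = 1/(2*p)
V(J, g) = 1/(g + 1/(2*J)) (V(J, g) = 1/(1/(2*J) + g) = 1/(g + 1/(2*J)))
1/((32*115 - 92) + V(34, -106)) = 1/((32*115 - 92) + 2*34/(1 + 2*34*(-106))) = 1/((3680 - 92) + 2*34/(1 - 7208)) = 1/(3588 + 2*34/(-7207)) = 1/(3588 + 2*34*(-1/7207)) = 1/(3588 - 68/7207) = 1/(25858648/7207) = 7207/25858648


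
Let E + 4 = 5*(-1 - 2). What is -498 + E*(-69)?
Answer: 813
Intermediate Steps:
E = -19 (E = -4 + 5*(-1 - 2) = -4 + 5*(-3) = -4 - 15 = -19)
-498 + E*(-69) = -498 - 19*(-69) = -498 + 1311 = 813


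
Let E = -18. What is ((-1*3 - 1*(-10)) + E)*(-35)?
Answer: 385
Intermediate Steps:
((-1*3 - 1*(-10)) + E)*(-35) = ((-1*3 - 1*(-10)) - 18)*(-35) = ((-3 + 10) - 18)*(-35) = (7 - 18)*(-35) = -11*(-35) = 385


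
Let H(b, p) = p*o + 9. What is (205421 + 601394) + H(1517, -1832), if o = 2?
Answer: 803160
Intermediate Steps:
H(b, p) = 9 + 2*p (H(b, p) = p*2 + 9 = 2*p + 9 = 9 + 2*p)
(205421 + 601394) + H(1517, -1832) = (205421 + 601394) + (9 + 2*(-1832)) = 806815 + (9 - 3664) = 806815 - 3655 = 803160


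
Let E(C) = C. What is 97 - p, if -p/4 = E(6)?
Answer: 121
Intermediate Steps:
p = -24 (p = -4*6 = -24)
97 - p = 97 - 1*(-24) = 97 + 24 = 121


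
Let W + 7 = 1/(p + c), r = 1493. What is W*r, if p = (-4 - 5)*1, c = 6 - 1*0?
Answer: -32846/3 ≈ -10949.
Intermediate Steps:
c = 6 (c = 6 + 0 = 6)
p = -9 (p = -9*1 = -9)
W = -22/3 (W = -7 + 1/(-9 + 6) = -7 + 1/(-3) = -7 - ⅓ = -22/3 ≈ -7.3333)
W*r = -22/3*1493 = -32846/3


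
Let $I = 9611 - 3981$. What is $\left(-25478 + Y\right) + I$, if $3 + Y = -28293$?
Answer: $-48144$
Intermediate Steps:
$Y = -28296$ ($Y = -3 - 28293 = -28296$)
$I = 5630$ ($I = 9611 - 3981 = 5630$)
$\left(-25478 + Y\right) + I = \left(-25478 - 28296\right) + 5630 = -53774 + 5630 = -48144$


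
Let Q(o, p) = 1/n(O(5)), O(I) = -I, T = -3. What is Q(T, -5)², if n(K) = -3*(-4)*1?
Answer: 1/144 ≈ 0.0069444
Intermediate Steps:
n(K) = 12 (n(K) = 12*1 = 12)
Q(o, p) = 1/12
Q(T, -5)² = (1/12)² = 1/144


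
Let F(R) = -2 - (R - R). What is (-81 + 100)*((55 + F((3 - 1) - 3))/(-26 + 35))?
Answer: 1007/9 ≈ 111.89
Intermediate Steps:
F(R) = -2 (F(R) = -2 - 1*0 = -2 + 0 = -2)
(-81 + 100)*((55 + F((3 - 1) - 3))/(-26 + 35)) = (-81 + 100)*((55 - 2)/(-26 + 35)) = 19*(53/9) = 1007/9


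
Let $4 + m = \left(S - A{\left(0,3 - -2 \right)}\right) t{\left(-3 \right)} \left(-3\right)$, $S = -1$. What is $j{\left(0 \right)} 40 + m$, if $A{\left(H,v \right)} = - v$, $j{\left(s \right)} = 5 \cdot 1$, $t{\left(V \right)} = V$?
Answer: $232$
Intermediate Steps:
$j{\left(s \right)} = 5$
$m = 32$ ($m = -4 + \left(-1 - - (3 - -2)\right) \left(-3\right) \left(-3\right) = -4 + \left(-1 - - (3 + 2)\right) \left(-3\right) \left(-3\right) = -4 + \left(-1 - \left(-1\right) 5\right) \left(-3\right) \left(-3\right) = -4 + \left(-1 - -5\right) \left(-3\right) \left(-3\right) = -4 + \left(-1 + 5\right) \left(-3\right) \left(-3\right) = -4 + 4 \left(-3\right) \left(-3\right) = -4 - -36 = -4 + 36 = 32$)
$j{\left(0 \right)} 40 + m = 5 \cdot 40 + 32 = 200 + 32 = 232$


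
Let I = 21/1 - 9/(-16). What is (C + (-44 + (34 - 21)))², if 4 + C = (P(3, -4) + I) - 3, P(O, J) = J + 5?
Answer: 61009/256 ≈ 238.32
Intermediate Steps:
I = 345/16 (I = 21*1 - 9*(-1/16) = 21 + 9/16 = 345/16 ≈ 21.563)
P(O, J) = 5 + J
C = 249/16 (C = -4 + (((5 - 4) + 345/16) - 3) = -4 + ((1 + 345/16) - 3) = -4 + (361/16 - 3) = -4 + 313/16 = 249/16 ≈ 15.563)
(C + (-44 + (34 - 21)))² = (249/16 + (-44 + (34 - 21)))² = (249/16 + (-44 + 13))² = (249/16 - 31)² = (-247/16)² = 61009/256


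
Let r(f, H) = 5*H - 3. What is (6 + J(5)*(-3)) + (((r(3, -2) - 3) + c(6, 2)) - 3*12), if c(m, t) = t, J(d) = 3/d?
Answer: -229/5 ≈ -45.800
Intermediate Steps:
r(f, H) = -3 + 5*H
(6 + J(5)*(-3)) + (((r(3, -2) - 3) + c(6, 2)) - 3*12) = (6 + (3/5)*(-3)) + ((((-3 + 5*(-2)) - 3) + 2) - 3*12) = (6 + (3*(1/5))*(-3)) + ((((-3 - 10) - 3) + 2) - 36) = (6 + (3/5)*(-3)) + (((-13 - 3) + 2) - 36) = (6 - 9/5) + ((-16 + 2) - 36) = 21/5 + (-14 - 36) = 21/5 - 50 = -229/5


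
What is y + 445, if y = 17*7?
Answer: 564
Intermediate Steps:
y = 119
y + 445 = 119 + 445 = 564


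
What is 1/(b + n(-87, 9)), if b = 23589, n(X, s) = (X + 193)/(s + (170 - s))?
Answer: 85/2005118 ≈ 4.2392e-5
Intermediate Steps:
n(X, s) = 193/170 + X/170 (n(X, s) = (193 + X)/170 = (193 + X)*(1/170) = 193/170 + X/170)
1/(b + n(-87, 9)) = 1/(23589 + (193/170 + (1/170)*(-87))) = 1/(23589 + (193/170 - 87/170)) = 1/(23589 + 53/85) = 1/(2005118/85) = 85/2005118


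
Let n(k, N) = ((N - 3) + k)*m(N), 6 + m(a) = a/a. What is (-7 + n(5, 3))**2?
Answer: 1024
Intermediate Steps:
m(a) = -5 (m(a) = -6 + a/a = -6 + 1 = -5)
n(k, N) = 15 - 5*N - 5*k (n(k, N) = ((N - 3) + k)*(-5) = ((-3 + N) + k)*(-5) = (-3 + N + k)*(-5) = 15 - 5*N - 5*k)
(-7 + n(5, 3))**2 = (-7 + (15 - 5*3 - 5*5))**2 = (-7 + (15 - 15 - 25))**2 = (-7 - 25)**2 = (-32)**2 = 1024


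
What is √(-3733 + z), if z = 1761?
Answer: 2*I*√493 ≈ 44.407*I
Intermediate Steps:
√(-3733 + z) = √(-3733 + 1761) = √(-1972) = 2*I*√493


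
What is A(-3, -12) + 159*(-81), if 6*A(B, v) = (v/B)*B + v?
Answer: -12883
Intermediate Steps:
A(B, v) = v/3 (A(B, v) = ((v/B)*B + v)/6 = (v + v)/6 = (2*v)/6 = v/3)
A(-3, -12) + 159*(-81) = (1/3)*(-12) + 159*(-81) = -4 - 12879 = -12883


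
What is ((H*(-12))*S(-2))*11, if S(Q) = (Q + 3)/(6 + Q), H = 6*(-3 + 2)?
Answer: 198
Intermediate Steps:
H = -6 (H = 6*(-1) = -6)
S(Q) = (3 + Q)/(6 + Q)
((H*(-12))*S(-2))*11 = ((-6*(-12))*((3 - 2)/(6 - 2)))*11 = (72*(1/4))*11 = (72*((¼)*1))*11 = (72*(¼))*11 = 18*11 = 198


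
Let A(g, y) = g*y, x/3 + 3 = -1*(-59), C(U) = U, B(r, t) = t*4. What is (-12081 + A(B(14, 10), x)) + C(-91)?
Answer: -5452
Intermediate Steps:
B(r, t) = 4*t
x = 168 (x = -9 + 3*(-1*(-59)) = -9 + 3*59 = -9 + 177 = 168)
(-12081 + A(B(14, 10), x)) + C(-91) = (-12081 + (4*10)*168) - 91 = (-12081 + 40*168) - 91 = (-12081 + 6720) - 91 = -5361 - 91 = -5452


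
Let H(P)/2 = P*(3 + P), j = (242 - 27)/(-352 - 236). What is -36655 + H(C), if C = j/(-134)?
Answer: -113780354593895/3104089632 ≈ -36655.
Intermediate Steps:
j = -215/588 (j = 215/(-588) = 215*(-1/588) = -215/588 ≈ -0.36565)
C = 215/78792 (C = -215/588/(-134) = -215/588*(-1/134) = 215/78792 ≈ 0.0027287)
H(P) = 2*P*(3 + P) (H(P) = 2*(P*(3 + P)) = 2*P*(3 + P))
-36655 + H(C) = -36655 + 2*(215/78792)*(3 + 215/78792) = -36655 + 2*(215/78792)*(236591/78792) = -36655 + 50867065/3104089632 = -113780354593895/3104089632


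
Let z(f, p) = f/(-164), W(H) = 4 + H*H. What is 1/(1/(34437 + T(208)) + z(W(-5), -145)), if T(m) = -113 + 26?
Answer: -2816700/497993 ≈ -5.6561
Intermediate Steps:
T(m) = -87
W(H) = 4 + H²
z(f, p) = -f/164 (z(f, p) = f*(-1/164) = -f/164)
1/(1/(34437 + T(208)) + z(W(-5), -145)) = 1/(1/(34437 - 87) - (4 + (-5)²)/164) = 1/(1/34350 - (4 + 25)/164) = 1/(1/34350 - 1/164*29) = 1/(1/34350 - 29/164) = 1/(-497993/2816700) = -2816700/497993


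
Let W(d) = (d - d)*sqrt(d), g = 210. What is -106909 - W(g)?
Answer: -106909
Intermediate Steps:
W(d) = 0 (W(d) = 0*sqrt(d) = 0)
-106909 - W(g) = -106909 - 1*0 = -106909 + 0 = -106909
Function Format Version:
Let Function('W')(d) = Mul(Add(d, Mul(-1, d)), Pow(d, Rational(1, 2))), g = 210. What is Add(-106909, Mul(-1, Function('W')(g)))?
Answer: -106909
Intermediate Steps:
Function('W')(d) = 0 (Function('W')(d) = Mul(0, Pow(d, Rational(1, 2))) = 0)
Add(-106909, Mul(-1, Function('W')(g))) = Add(-106909, Mul(-1, 0)) = Add(-106909, 0) = -106909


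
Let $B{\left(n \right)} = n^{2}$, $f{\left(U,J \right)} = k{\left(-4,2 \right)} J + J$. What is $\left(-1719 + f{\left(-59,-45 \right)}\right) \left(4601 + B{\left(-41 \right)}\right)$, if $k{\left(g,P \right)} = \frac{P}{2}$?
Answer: $-11364138$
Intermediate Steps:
$k{\left(g,P \right)} = \frac{P}{2}$ ($k{\left(g,P \right)} = P \frac{1}{2} = \frac{P}{2}$)
$f{\left(U,J \right)} = 2 J$ ($f{\left(U,J \right)} = \frac{1}{2} \cdot 2 J + J = 1 J + J = J + J = 2 J$)
$\left(-1719 + f{\left(-59,-45 \right)}\right) \left(4601 + B{\left(-41 \right)}\right) = \left(-1719 + 2 \left(-45\right)\right) \left(4601 + \left(-41\right)^{2}\right) = \left(-1719 - 90\right) \left(4601 + 1681\right) = \left(-1809\right) 6282 = -11364138$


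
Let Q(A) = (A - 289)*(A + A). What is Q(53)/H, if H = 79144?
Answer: -3127/9893 ≈ -0.31608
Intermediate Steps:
Q(A) = 2*A*(-289 + A) (Q(A) = (-289 + A)*(2*A) = 2*A*(-289 + A))
Q(53)/H = (2*53*(-289 + 53))/79144 = (2*53*(-236))*(1/79144) = -25016*1/79144 = -3127/9893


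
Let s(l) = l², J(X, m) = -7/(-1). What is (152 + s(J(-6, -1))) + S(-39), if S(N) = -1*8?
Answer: 193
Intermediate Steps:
J(X, m) = 7 (J(X, m) = -7*(-1) = 7)
S(N) = -8
(152 + s(J(-6, -1))) + S(-39) = (152 + 7²) - 8 = (152 + 49) - 8 = 201 - 8 = 193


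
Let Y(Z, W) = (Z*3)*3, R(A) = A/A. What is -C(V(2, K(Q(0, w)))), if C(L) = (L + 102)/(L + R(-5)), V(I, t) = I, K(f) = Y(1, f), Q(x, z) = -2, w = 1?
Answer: -104/3 ≈ -34.667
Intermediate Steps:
R(A) = 1
Y(Z, W) = 9*Z (Y(Z, W) = (3*Z)*3 = 9*Z)
K(f) = 9 (K(f) = 9*1 = 9)
C(L) = (102 + L)/(1 + L) (C(L) = (L + 102)/(L + 1) = (102 + L)/(1 + L))
-C(V(2, K(Q(0, w)))) = -(102 + 2)/(1 + 2) = -104/3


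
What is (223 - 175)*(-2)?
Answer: -96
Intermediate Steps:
(223 - 175)*(-2) = 48*(-2) = -96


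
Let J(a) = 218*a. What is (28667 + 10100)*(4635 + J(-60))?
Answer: -327387315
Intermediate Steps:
(28667 + 10100)*(4635 + J(-60)) = (28667 + 10100)*(4635 + 218*(-60)) = 38767*(4635 - 13080) = 38767*(-8445) = -327387315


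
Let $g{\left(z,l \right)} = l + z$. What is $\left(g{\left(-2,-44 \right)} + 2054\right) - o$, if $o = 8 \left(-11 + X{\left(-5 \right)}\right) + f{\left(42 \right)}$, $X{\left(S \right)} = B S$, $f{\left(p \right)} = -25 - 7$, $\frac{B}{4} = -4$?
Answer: $1488$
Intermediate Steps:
$B = -16$ ($B = 4 \left(-4\right) = -16$)
$f{\left(p \right)} = -32$ ($f{\left(p \right)} = -25 - 7 = -32$)
$X{\left(S \right)} = - 16 S$
$o = 520$ ($o = 8 \left(-11 - -80\right) - 32 = 8 \left(-11 + 80\right) - 32 = 8 \cdot 69 - 32 = 552 - 32 = 520$)
$\left(g{\left(-2,-44 \right)} + 2054\right) - o = \left(\left(-44 - 2\right) + 2054\right) - 520 = \left(-46 + 2054\right) - 520 = 2008 - 520 = 1488$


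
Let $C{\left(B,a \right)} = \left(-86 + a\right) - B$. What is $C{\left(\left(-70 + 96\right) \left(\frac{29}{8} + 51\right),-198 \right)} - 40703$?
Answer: $- \frac{169629}{4} \approx -42407.0$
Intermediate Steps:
$C{\left(B,a \right)} = -86 + a - B$
$C{\left(\left(-70 + 96\right) \left(\frac{29}{8} + 51\right),-198 \right)} - 40703 = \left(-86 - 198 - \left(-70 + 96\right) \left(\frac{29}{8} + 51\right)\right) - 40703 = \left(-86 - 198 - 26 \left(29 \cdot \frac{1}{8} + 51\right)\right) - 40703 = \left(-86 - 198 - 26 \left(\frac{29}{8} + 51\right)\right) - 40703 = \left(-86 - 198 - 26 \cdot \frac{437}{8}\right) - 40703 = \left(-86 - 198 - \frac{5681}{4}\right) - 40703 = - \frac{6817}{4} - 40703 = - \frac{169629}{4}$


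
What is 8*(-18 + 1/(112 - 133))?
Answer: -3032/21 ≈ -144.38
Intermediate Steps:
8*(-18 + 1/(112 - 133)) = 8*(-18 + 1/(-21)) = 8*(-18 - 1/21) = 8*(-379/21) = -3032/21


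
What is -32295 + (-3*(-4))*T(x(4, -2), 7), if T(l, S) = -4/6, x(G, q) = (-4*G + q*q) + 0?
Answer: -32303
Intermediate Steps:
x(G, q) = q² - 4*G (x(G, q) = (-4*G + q²) + 0 = (q² - 4*G) + 0 = q² - 4*G)
T(l, S) = -⅔ (T(l, S) = -4*⅙ = -⅔)
-32295 + (-3*(-4))*T(x(4, -2), 7) = -32295 - 3*(-4)*(-⅔) = -32295 + 12*(-⅔) = -32295 - 8 = -32303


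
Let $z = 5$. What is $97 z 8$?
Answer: $3880$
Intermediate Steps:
$97 z 8 = 97 \cdot 5 \cdot 8 = 485 \cdot 8 = 3880$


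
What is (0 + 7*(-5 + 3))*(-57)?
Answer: 798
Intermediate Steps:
(0 + 7*(-5 + 3))*(-57) = (0 + 7*(-2))*(-57) = (0 - 14)*(-57) = -14*(-57) = 798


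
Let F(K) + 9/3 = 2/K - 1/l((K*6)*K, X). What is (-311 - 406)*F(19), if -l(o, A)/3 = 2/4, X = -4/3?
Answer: 30353/19 ≈ 1597.5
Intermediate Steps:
X = -4/3 (X = -4*⅓ = -4/3 ≈ -1.3333)
l(o, A) = -3/2 (l(o, A) = -6/4 = -3*½ = -3/2)
F(K) = -7/3 + 2/K (F(K) = -3 + (2/K - 1/(-3/2)) = -3 + (2/K - 1*(-⅔)) = -3 + (2/K + ⅔) = -3 + (⅔ + 2/K) = -7/3 + 2/K)
(-311 - 406)*F(19) = (-311 - 406)*(-7/3 + 2/19) = -717*(-7/3 + 2*(1/19)) = -717*(-7/3 + 2/19) = -717*(-127/57) = 30353/19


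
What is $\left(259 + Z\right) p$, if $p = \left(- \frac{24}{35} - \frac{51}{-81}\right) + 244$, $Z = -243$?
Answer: $\frac{3688432}{945} \approx 3903.1$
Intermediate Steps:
$p = \frac{230527}{945}$ ($p = \left(\left(-24\right) \frac{1}{35} - - \frac{17}{27}\right) + 244 = \left(- \frac{24}{35} + \frac{17}{27}\right) + 244 = - \frac{53}{945} + 244 = \frac{230527}{945} \approx 243.94$)
$\left(259 + Z\right) p = \left(259 - 243\right) \frac{230527}{945} = 16 \cdot \frac{230527}{945} = \frac{3688432}{945}$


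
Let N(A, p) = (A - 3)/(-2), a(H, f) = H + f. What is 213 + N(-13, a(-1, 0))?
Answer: 221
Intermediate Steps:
N(A, p) = 3/2 - A/2 (N(A, p) = -(-3 + A)/2 = 3/2 - A/2)
213 + N(-13, a(-1, 0)) = 213 + (3/2 - ½*(-13)) = 213 + (3/2 + 13/2) = 213 + 8 = 221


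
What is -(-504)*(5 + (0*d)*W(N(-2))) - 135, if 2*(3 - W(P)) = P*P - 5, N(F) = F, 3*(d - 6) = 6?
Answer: 2385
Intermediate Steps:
d = 8 (d = 6 + (⅓)*6 = 6 + 2 = 8)
W(P) = 11/2 - P²/2 (W(P) = 3 - (P*P - 5)/2 = 3 - (P² - 5)/2 = 3 - (-5 + P²)/2 = 3 + (5/2 - P²/2) = 11/2 - P²/2)
-(-504)*(5 + (0*d)*W(N(-2))) - 135 = -(-504)*(5 + (0*8)*(11/2 - ½*(-2)²)) - 135 = -(-504)*(5 + 0*(11/2 - ½*4)) - 135 = -(-504)*(5 + 0*(11/2 - 2)) - 135 = -(-504)*(5 + 0*(7/2)) - 135 = -(-504)*(5 + 0) - 135 = -(-504)*5 - 135 = -126*(-20) - 135 = 2520 - 135 = 2385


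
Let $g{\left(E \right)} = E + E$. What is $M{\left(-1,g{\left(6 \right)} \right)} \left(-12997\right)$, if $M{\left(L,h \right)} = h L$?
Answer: $155964$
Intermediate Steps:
$g{\left(E \right)} = 2 E$
$M{\left(L,h \right)} = L h$
$M{\left(-1,g{\left(6 \right)} \right)} \left(-12997\right) = - 2 \cdot 6 \left(-12997\right) = \left(-1\right) 12 \left(-12997\right) = \left(-12\right) \left(-12997\right) = 155964$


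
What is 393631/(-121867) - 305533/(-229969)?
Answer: -53288537328/28025632123 ≈ -1.9014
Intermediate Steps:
393631/(-121867) - 305533/(-229969) = 393631*(-1/121867) - 305533*(-1/229969) = -393631/121867 + 305533/229969 = -53288537328/28025632123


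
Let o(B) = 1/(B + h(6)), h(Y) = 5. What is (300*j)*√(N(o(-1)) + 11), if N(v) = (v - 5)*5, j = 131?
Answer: 19650*I*√51 ≈ 1.4033e+5*I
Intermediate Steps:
o(B) = 1/(5 + B) (o(B) = 1/(B + 5) = 1/(5 + B))
N(v) = -25 + 5*v (N(v) = (-5 + v)*5 = -25 + 5*v)
(300*j)*√(N(o(-1)) + 11) = (300*131)*√((-25 + 5/(5 - 1)) + 11) = 39300*√((-25 + 5/4) + 11) = 39300*√(-95/4 + 11) = 39300*√(-51/4) = 39300*(I*√51/2) = 19650*I*√51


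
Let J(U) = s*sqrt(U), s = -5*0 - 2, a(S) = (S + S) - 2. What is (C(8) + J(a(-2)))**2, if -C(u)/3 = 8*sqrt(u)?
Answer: 4584 + 384*I*sqrt(3) ≈ 4584.0 + 665.11*I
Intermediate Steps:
a(S) = -2 + 2*S (a(S) = 2*S - 2 = -2 + 2*S)
s = -2 (s = 0 - 2 = -2)
C(u) = -24*sqrt(u)
J(U) = -2*sqrt(U)
(C(8) + J(a(-2)))**2 = (-48*sqrt(2) - 2*sqrt(-2 + 2*(-2)))**2 = (-48*sqrt(2) - 2*sqrt(-2 - 4))**2 = (-48*sqrt(2) - 2*I*sqrt(6))**2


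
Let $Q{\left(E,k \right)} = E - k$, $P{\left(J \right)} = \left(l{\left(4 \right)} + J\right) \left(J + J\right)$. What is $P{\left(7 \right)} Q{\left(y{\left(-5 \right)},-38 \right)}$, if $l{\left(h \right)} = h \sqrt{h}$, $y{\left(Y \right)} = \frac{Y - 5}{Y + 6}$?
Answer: $5880$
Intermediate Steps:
$y{\left(Y \right)} = \frac{-5 + Y}{6 + Y}$
$l{\left(h \right)} = h^{\frac{3}{2}}$
$P{\left(J \right)} = 2 J \left(8 + J\right)$ ($P{\left(J \right)} = \left(4^{\frac{3}{2}} + J\right) \left(J + J\right) = \left(8 + J\right) 2 J = 2 J \left(8 + J\right)$)
$P{\left(7 \right)} Q{\left(y{\left(-5 \right)},-38 \right)} = 2 \cdot 7 \left(8 + 7\right) \left(\frac{-5 - 5}{6 - 5} - -38\right) = 2 \cdot 7 \cdot 15 \left(1^{-1} \left(-10\right) + 38\right) = 210 \left(1 \left(-10\right) + 38\right) = 210 \left(-10 + 38\right) = 210 \cdot 28 = 5880$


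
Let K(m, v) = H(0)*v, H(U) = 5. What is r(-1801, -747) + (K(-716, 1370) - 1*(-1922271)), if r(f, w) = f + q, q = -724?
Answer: 1926596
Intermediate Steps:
r(f, w) = -724 + f (r(f, w) = f - 724 = -724 + f)
K(m, v) = 5*v
r(-1801, -747) + (K(-716, 1370) - 1*(-1922271)) = (-724 - 1801) + (5*1370 - 1*(-1922271)) = -2525 + (6850 + 1922271) = -2525 + 1929121 = 1926596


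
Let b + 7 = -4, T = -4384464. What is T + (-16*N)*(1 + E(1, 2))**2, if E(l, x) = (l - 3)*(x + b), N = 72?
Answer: -4800336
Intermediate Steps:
b = -11 (b = -7 - 4 = -11)
E(l, x) = (-11 + x)*(-3 + l) (E(l, x) = (l - 3)*(x - 11) = (-3 + l)*(-11 + x) = (-11 + x)*(-3 + l))
T + (-16*N)*(1 + E(1, 2))**2 = -4384464 + (-16*72)*(1 + (33 - 11*1 - 3*2 + 1*2))**2 = -4384464 - 1152*(1 + (33 - 11 - 6 + 2))**2 = -4384464 - 1152*(1 + 18)**2 = -4384464 - 1152*19**2 = -4384464 - 1152*361 = -4384464 - 415872 = -4800336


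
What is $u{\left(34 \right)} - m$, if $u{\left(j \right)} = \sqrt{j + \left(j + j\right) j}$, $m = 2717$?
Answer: $-2717 + \sqrt{2346} \approx -2668.6$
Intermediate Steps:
$u{\left(j \right)} = \sqrt{j + 2 j^{2}}$ ($u{\left(j \right)} = \sqrt{j + 2 j j} = \sqrt{j + 2 j^{2}}$)
$u{\left(34 \right)} - m = \sqrt{34 \left(1 + 2 \cdot 34\right)} - 2717 = \sqrt{34 \left(1 + 68\right)} - 2717 = \sqrt{34 \cdot 69} - 2717 = \sqrt{2346} - 2717 = -2717 + \sqrt{2346}$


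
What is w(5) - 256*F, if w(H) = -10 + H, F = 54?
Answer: -13829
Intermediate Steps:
w(5) - 256*F = (-10 + 5) - 256*54 = -5 - 13824 = -13829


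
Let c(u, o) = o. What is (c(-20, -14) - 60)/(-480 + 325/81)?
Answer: 5994/38555 ≈ 0.15547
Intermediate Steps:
(c(-20, -14) - 60)/(-480 + 325/81) = (-14 - 60)/(-480 + 325/81) = -74/(-480 + 325*(1/81)) = -74/(-480 + 325/81) = -74/(-38555/81) = -74*(-81/38555) = 5994/38555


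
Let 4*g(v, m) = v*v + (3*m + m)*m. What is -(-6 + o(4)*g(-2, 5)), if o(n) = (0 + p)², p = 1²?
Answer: -20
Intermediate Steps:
p = 1
g(v, m) = m² + v²/4 (g(v, m) = (v*v + (3*m + m)*m)/4 = (v² + (4*m)*m)/4 = (v² + 4*m²)/4 = m² + v²/4)
o(n) = 1 (o(n) = (0 + 1)² = 1² = 1)
-(-6 + o(4)*g(-2, 5)) = -(-6 + 1*(5² + (¼)*(-2)²)) = -(-6 + 1*(25 + (¼)*4)) = -(-6 + 1*(25 + 1)) = -(-6 + 1*26) = -(-6 + 26) = -1*20 = -20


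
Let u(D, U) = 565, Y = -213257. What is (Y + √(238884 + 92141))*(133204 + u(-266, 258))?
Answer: -28527175633 + 668845*√13241 ≈ -2.8450e+10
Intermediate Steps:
(Y + √(238884 + 92141))*(133204 + u(-266, 258)) = (-213257 + √(238884 + 92141))*(133204 + 565) = (-213257 + √331025)*133769 = (-213257 + 5*√13241)*133769 = -28527175633 + 668845*√13241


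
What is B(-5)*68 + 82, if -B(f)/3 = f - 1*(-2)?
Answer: 694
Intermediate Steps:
B(f) = -6 - 3*f (B(f) = -3*(f - 1*(-2)) = -3*(f + 2) = -3*(2 + f) = -6 - 3*f)
B(-5)*68 + 82 = (-6 - 3*(-5))*68 + 82 = (-6 + 15)*68 + 82 = 9*68 + 82 = 612 + 82 = 694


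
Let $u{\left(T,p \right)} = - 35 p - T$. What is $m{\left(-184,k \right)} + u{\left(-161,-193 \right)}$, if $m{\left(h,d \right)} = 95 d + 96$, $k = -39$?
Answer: $3307$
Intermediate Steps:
$u{\left(T,p \right)} = - T - 35 p$
$m{\left(h,d \right)} = 96 + 95 d$
$m{\left(-184,k \right)} + u{\left(-161,-193 \right)} = \left(96 + 95 \left(-39\right)\right) - -6916 = \left(96 - 3705\right) + \left(161 + 6755\right) = -3609 + 6916 = 3307$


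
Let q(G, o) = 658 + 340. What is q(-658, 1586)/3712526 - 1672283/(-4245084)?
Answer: 3106315355345/7879992361092 ≈ 0.39420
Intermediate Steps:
q(G, o) = 998
q(-658, 1586)/3712526 - 1672283/(-4245084) = 998/3712526 - 1672283/(-4245084) = 998*(1/3712526) - 1672283*(-1/4245084) = 499/1856263 + 1672283/4245084 = 3106315355345/7879992361092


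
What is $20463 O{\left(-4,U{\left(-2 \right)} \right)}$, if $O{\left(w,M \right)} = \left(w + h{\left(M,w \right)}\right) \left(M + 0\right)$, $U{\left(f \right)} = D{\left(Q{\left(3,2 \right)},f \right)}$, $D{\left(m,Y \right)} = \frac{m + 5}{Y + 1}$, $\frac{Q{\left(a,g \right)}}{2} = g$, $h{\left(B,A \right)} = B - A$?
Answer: $1657503$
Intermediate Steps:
$Q{\left(a,g \right)} = 2 g$
$D{\left(m,Y \right)} = \frac{5 + m}{1 + Y}$
$U{\left(f \right)} = \frac{9}{1 + f}$ ($U{\left(f \right)} = \frac{5 + 2 \cdot 2}{1 + f} = \frac{5 + 4}{1 + f} = \frac{1}{1 + f} 9 = \frac{9}{1 + f}$)
$O{\left(w,M \right)} = M^{2}$ ($O{\left(w,M \right)} = \left(w + \left(M - w\right)\right) \left(M + 0\right) = M M = M^{2}$)
$20463 O{\left(-4,U{\left(-2 \right)} \right)} = 20463 \left(\frac{9}{1 - 2}\right)^{2} = 20463 \left(\frac{9}{-1}\right)^{2} = 20463 \left(9 \left(-1\right)\right)^{2} = 20463 \left(-9\right)^{2} = 20463 \cdot 81 = 1657503$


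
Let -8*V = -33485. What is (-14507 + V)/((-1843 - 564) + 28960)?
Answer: -82571/212424 ≈ -0.38871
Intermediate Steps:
V = 33485/8 (V = -1/8*(-33485) = 33485/8 ≈ 4185.6)
(-14507 + V)/((-1843 - 564) + 28960) = (-14507 + 33485/8)/((-1843 - 564) + 28960) = -82571/(8*(-2407 + 28960)) = -82571/8/26553 = -82571/8*1/26553 = -82571/212424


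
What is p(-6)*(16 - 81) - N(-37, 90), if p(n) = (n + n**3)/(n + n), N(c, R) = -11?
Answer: -2383/2 ≈ -1191.5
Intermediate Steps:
p(n) = (n + n**3)/(2*n) (p(n) = (n + n**3)/((2*n)) = (n + n**3)*(1/(2*n)) = (n + n**3)/(2*n))
p(-6)*(16 - 81) - N(-37, 90) = (1/2 + (1/2)*(-6)**2)*(16 - 81) - 1*(-11) = (1/2 + (1/2)*36)*(-65) + 11 = (1/2 + 18)*(-65) + 11 = (37/2)*(-65) + 11 = -2405/2 + 11 = -2383/2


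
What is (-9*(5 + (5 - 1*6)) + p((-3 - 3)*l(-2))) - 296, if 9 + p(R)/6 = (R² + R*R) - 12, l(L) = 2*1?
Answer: 1270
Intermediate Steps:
l(L) = 2
p(R) = -126 + 12*R² (p(R) = -54 + 6*((R² + R*R) - 12) = -54 + 6*((R² + R²) - 12) = -54 + 6*(2*R² - 12) = -54 + 6*(-12 + 2*R²) = -54 + (-72 + 12*R²) = -126 + 12*R²)
(-9*(5 + (5 - 1*6)) + p((-3 - 3)*l(-2))) - 296 = (-9*(5 + (5 - 1*6)) + (-126 + 12*((-3 - 3)*2)²)) - 296 = (-9*(5 + (5 - 6)) + (-126 + 12*(-6*2)²)) - 296 = (-9*(5 - 1) + (-126 + 12*(-12)²)) - 296 = (-9*4 + (-126 + 12*144)) - 296 = (-36 + (-126 + 1728)) - 296 = (-36 + 1602) - 296 = 1566 - 296 = 1270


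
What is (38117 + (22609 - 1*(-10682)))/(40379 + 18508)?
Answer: 71408/58887 ≈ 1.2126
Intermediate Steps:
(38117 + (22609 - 1*(-10682)))/(40379 + 18508) = (38117 + (22609 + 10682))/58887 = (38117 + 33291)*(1/58887) = 71408*(1/58887) = 71408/58887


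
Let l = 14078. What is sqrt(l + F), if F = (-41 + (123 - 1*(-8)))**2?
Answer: sqrt(22178) ≈ 148.92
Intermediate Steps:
F = 8100 (F = (-41 + (123 + 8))**2 = (-41 + 131)**2 = 90**2 = 8100)
sqrt(l + F) = sqrt(14078 + 8100) = sqrt(22178)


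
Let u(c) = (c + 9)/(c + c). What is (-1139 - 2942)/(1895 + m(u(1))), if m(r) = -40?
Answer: -11/5 ≈ -2.2000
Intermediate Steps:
u(c) = (9 + c)/(2*c) (u(c) = (9 + c)/((2*c)) = (9 + c)*(1/(2*c)) = (9 + c)/(2*c))
(-1139 - 2942)/(1895 + m(u(1))) = (-1139 - 2942)/(1895 - 40) = -4081/1855 = -4081*1/1855 = -11/5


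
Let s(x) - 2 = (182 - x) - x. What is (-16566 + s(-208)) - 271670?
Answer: -287636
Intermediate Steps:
s(x) = 184 - 2*x (s(x) = 2 + ((182 - x) - x) = 2 + (182 - 2*x) = 184 - 2*x)
(-16566 + s(-208)) - 271670 = (-16566 + (184 - 2*(-208))) - 271670 = (-16566 + (184 + 416)) - 271670 = (-16566 + 600) - 271670 = -15966 - 271670 = -287636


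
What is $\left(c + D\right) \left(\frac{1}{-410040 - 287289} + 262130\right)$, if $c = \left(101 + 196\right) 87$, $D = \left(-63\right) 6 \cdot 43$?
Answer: $\frac{64890752022995}{25827} \approx 2.5125 \cdot 10^{9}$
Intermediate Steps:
$D = -16254$ ($D = \left(-378\right) 43 = -16254$)
$c = 25839$ ($c = 297 \cdot 87 = 25839$)
$\left(c + D\right) \left(\frac{1}{-410040 - 287289} + 262130\right) = \left(25839 - 16254\right) \left(\frac{1}{-410040 - 287289} + 262130\right) = 9585 \left(\frac{1}{-697329} + 262130\right) = 9585 \left(- \frac{1}{697329} + 262130\right) = 9585 \cdot \frac{182790850769}{697329} = \frac{64890752022995}{25827}$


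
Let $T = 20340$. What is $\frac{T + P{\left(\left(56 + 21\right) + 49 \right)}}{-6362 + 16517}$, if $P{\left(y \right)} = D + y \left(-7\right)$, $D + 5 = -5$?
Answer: $\frac{19448}{10155} \approx 1.9151$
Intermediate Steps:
$D = -10$ ($D = -5 - 5 = -10$)
$P{\left(y \right)} = -10 - 7 y$ ($P{\left(y \right)} = -10 + y \left(-7\right) = -10 - 7 y$)
$\frac{T + P{\left(\left(56 + 21\right) + 49 \right)}}{-6362 + 16517} = \frac{20340 - \left(10 + 7 \left(\left(56 + 21\right) + 49\right)\right)}{-6362 + 16517} = \frac{20340 - \left(10 + 7 \left(77 + 49\right)\right)}{10155} = \left(20340 - 892\right) \frac{1}{10155} = 19448 \cdot \frac{1}{10155} = \frac{19448}{10155}$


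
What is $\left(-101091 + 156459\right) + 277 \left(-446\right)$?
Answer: $-68174$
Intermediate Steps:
$\left(-101091 + 156459\right) + 277 \left(-446\right) = 55368 - 123542 = -68174$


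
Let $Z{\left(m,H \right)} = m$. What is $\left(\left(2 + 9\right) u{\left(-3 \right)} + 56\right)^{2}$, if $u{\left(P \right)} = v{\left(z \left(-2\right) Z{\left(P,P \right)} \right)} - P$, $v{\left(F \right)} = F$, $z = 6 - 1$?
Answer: $175561$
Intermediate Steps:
$z = 5$ ($z = 6 - 1 = 5$)
$u{\left(P \right)} = - 11 P$ ($u{\left(P \right)} = 5 \left(-2\right) P - P = - 10 P - P = - 11 P$)
$\left(\left(2 + 9\right) u{\left(-3 \right)} + 56\right)^{2} = \left(\left(2 + 9\right) \left(\left(-11\right) \left(-3\right)\right) + 56\right)^{2} = \left(11 \cdot 33 + 56\right)^{2} = \left(363 + 56\right)^{2} = 419^{2} = 175561$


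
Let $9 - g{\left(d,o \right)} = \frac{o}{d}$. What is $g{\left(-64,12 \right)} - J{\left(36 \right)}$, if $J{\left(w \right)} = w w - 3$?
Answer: $- \frac{20541}{16} \approx -1283.8$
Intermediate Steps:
$J{\left(w \right)} = -3 + w^{2}$ ($J{\left(w \right)} = w^{2} - 3 = -3 + w^{2}$)
$g{\left(d,o \right)} = 9 - \frac{o}{d}$
$g{\left(-64,12 \right)} - J{\left(36 \right)} = \left(9 - \frac{12}{-64}\right) - \left(-3 + 36^{2}\right) = \left(9 - 12 \left(- \frac{1}{64}\right)\right) - \left(-3 + 1296\right) = \left(9 + \frac{3}{16}\right) - 1293 = \frac{147}{16} - 1293 = - \frac{20541}{16}$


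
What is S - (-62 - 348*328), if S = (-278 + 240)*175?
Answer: 107556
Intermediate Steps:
S = -6650 (S = -38*175 = -6650)
S - (-62 - 348*328) = -6650 - (-62 - 348*328) = -6650 - (-62 - 114144) = -6650 - 1*(-114206) = -6650 + 114206 = 107556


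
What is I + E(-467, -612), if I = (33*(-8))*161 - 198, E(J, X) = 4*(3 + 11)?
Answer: -42646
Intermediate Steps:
E(J, X) = 56 (E(J, X) = 4*14 = 56)
I = -42702 (I = -264*161 - 198 = -42504 - 198 = -42702)
I + E(-467, -612) = -42702 + 56 = -42646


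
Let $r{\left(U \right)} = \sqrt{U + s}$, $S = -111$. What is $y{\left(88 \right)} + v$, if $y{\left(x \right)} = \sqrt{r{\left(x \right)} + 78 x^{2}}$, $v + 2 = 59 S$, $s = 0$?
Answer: $-6551 + \sqrt{604032 + 2 \sqrt{22}} \approx -5773.8$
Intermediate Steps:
$r{\left(U \right)} = \sqrt{U}$ ($r{\left(U \right)} = \sqrt{U + 0} = \sqrt{U}$)
$v = -6551$ ($v = -2 + 59 \left(-111\right) = -2 - 6549 = -6551$)
$y{\left(x \right)} = \sqrt{\sqrt{x} + 78 x^{2}}$
$y{\left(88 \right)} + v = \sqrt{\sqrt{88} + 78 \cdot 88^{2}} - 6551 = \sqrt{2 \sqrt{22} + 78 \cdot 7744} - 6551 = \sqrt{2 \sqrt{22} + 604032} - 6551 = \sqrt{604032 + 2 \sqrt{22}} - 6551 = -6551 + \sqrt{604032 + 2 \sqrt{22}}$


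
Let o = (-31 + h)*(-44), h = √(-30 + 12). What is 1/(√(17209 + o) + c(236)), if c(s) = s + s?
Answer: 1/(472 + √3*√(6191 - 44*I*√2)) ≈ 0.001644 + 1.85e-6*I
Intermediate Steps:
c(s) = 2*s
h = 3*I*√2 (h = √(-18) = 3*I*√2 ≈ 4.2426*I)
o = 1364 - 132*I*√2 (o = (-31 + 3*I*√2)*(-44) = 1364 - 132*I*√2 ≈ 1364.0 - 186.68*I)
1/(√(17209 + o) + c(236)) = 1/(√(17209 + (1364 - 132*I*√2)) + 2*236) = 1/(√(18573 - 132*I*√2) + 472) = 1/(472 + √(18573 - 132*I*√2))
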